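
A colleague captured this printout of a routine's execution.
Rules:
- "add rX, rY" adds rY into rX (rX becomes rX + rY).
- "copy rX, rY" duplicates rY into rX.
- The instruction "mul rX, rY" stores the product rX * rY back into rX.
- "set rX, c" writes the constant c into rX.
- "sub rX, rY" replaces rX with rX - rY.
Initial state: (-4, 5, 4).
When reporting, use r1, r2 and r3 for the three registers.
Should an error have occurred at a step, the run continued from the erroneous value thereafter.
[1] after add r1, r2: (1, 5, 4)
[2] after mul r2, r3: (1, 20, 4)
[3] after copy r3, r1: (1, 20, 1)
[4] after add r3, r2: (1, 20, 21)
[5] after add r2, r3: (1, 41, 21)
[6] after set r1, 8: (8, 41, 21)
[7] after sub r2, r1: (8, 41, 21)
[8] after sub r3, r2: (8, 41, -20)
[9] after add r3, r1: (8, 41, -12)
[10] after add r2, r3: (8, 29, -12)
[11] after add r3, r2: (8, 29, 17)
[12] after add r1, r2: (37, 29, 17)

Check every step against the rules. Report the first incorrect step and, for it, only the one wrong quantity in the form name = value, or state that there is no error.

Recomputing the run from the initial state:
step 1: r1 = 1, r2 = 5, r3 = 4
step 2: r1 = 1, r2 = 20, r3 = 4
step 3: r1 = 1, r2 = 20, r3 = 1
step 4: r1 = 1, r2 = 20, r3 = 21
step 5: r1 = 1, r2 = 41, r3 = 21
step 6: r1 = 8, r2 = 41, r3 = 21
step 7: r1 = 8, r2 = 33, r3 = 21
step 8: r1 = 8, r2 = 33, r3 = -12
step 9: r1 = 8, r2 = 33, r3 = -4
step 10: r1 = 8, r2 = 29, r3 = -4
step 11: r1 = 8, r2 = 29, r3 = 25
step 12: r1 = 37, r2 = 29, r3 = 25
The first disagreement with the printout is at step 7, where the value should be r2 = 33.

step 7, r2 = 33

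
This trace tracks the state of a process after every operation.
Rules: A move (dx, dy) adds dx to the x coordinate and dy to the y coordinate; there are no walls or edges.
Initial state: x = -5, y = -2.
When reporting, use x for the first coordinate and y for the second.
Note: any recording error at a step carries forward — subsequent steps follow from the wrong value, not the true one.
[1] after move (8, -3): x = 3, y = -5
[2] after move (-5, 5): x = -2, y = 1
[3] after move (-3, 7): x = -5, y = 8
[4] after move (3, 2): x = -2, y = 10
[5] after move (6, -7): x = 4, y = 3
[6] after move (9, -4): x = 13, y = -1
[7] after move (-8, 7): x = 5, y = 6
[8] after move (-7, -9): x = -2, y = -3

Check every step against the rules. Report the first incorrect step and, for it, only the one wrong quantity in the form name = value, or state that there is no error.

Recomputing the run from the initial state:
step 1: x = 3, y = -5
step 2: x = -2, y = 0
step 3: x = -5, y = 7
step 4: x = -2, y = 9
step 5: x = 4, y = 2
step 6: x = 13, y = -2
step 7: x = 5, y = 5
step 8: x = -2, y = -4
The first disagreement with the trace is at step 2, where the value should be y = 0.

step 2, y = 0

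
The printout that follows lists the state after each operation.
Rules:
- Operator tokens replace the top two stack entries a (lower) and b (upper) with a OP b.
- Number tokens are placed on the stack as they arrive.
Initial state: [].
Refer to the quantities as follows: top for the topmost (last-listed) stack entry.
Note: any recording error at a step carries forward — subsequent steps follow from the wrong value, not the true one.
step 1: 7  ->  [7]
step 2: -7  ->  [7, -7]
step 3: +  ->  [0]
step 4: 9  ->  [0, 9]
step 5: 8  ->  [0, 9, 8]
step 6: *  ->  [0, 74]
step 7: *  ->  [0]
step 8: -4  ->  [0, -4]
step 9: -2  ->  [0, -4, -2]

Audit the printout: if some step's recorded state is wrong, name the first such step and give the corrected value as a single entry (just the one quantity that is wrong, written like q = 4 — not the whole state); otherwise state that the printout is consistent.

Step 1: push 7: top = 7 — same as recorded.
Step 2: push -7: top = -7 — consistent with the printout.
Step 3: 7 + -7 = 0 — matches.
Step 4: push 9: top = 9 — exactly as logged.
Step 5: push 8: top = 8 — agrees with the printout.
Step 6: 9 * 8 = 72 — this is not what the printout shows.
Conclusion: step 6 carries the first error; the entry should be top = 72.

step 6, top = 72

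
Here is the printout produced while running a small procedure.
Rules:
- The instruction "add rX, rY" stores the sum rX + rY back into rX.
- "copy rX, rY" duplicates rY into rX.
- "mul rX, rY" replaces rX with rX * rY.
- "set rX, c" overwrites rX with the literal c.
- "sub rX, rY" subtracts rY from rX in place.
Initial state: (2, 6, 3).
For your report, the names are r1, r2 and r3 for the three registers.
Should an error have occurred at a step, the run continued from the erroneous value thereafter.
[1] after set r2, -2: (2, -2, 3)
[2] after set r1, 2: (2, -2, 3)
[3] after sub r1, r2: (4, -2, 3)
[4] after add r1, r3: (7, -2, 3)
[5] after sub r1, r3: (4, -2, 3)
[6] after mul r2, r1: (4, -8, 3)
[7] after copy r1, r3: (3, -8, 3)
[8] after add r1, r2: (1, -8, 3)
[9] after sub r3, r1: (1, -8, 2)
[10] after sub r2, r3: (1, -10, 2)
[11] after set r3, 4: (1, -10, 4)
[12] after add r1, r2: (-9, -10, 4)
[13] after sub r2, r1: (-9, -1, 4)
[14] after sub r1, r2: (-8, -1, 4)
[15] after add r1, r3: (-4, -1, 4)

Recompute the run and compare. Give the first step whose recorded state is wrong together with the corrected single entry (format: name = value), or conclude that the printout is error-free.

step 8, r1 = -5

step 1: r2 = -2 -> exactly as logged
step 2: r1 = 2 -> no discrepancy
step 3: r1 = 2 - -2 = 4 -> matches
step 4: r1 = 4 + 3 = 7 -> agrees with the printout
step 5: r1 = 7 - 3 = 4 -> matches
step 6: r2 = -2 * 4 = -8 -> in agreement
step 7: r1 = 3 -> checks out
step 8: r1 = 3 + -8 = -5 -> not what was recorded
First incorrect step: 8; the correct value is r1 = -5.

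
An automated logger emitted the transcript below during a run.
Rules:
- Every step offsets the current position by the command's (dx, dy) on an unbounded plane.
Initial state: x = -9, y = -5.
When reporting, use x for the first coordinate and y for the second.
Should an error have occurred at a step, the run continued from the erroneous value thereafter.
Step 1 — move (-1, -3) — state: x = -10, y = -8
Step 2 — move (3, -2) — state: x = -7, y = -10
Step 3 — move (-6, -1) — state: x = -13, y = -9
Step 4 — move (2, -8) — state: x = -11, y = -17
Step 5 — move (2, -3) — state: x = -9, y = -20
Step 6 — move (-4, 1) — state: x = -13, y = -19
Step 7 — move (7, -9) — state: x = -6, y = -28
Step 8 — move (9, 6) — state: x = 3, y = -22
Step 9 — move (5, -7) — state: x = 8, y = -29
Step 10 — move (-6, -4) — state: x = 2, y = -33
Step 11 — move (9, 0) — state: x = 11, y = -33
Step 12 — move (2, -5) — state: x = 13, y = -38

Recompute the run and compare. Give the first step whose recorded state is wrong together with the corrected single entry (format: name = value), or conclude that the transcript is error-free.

step 3, y = -11

Step 1: x = -9 + (-1) = -10, y = -5 + (-3) = -8 — agrees with the transcript.
Step 2: x = -10 + (3) = -7, y = -8 + (-2) = -10 — verified.
Step 3: x = -7 + (-6) = -13, y = -10 + (-1) = -11 — this is not what the transcript shows.
First deviation found at step 3; the corrected entry is y = -11.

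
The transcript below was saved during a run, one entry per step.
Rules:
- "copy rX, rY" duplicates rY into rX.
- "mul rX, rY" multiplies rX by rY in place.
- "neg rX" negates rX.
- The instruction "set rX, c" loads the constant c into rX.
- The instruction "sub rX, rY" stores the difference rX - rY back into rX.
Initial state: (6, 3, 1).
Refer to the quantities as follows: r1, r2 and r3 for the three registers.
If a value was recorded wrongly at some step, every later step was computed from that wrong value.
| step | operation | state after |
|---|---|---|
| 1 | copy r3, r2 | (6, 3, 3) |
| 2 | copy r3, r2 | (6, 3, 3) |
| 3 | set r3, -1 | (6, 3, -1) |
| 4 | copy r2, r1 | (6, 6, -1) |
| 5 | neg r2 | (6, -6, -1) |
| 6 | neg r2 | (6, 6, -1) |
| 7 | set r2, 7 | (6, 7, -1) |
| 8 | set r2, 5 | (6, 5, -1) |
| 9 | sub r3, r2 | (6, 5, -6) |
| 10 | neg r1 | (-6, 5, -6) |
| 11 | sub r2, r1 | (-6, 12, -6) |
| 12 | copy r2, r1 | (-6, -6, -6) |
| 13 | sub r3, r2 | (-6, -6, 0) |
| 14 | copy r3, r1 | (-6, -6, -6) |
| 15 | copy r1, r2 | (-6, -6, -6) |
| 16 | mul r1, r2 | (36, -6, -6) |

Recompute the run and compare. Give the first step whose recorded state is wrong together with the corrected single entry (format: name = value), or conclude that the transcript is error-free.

step 11, r2 = 11

step 1: r3 = 3 -> verified
step 2: r3 = 3 -> same as recorded
step 3: r3 = -1 -> consistent with the transcript
step 4: r2 = 6 -> exactly as logged
step 5: r2 = -(6) = -6 -> consistent with the transcript
step 6: r2 = -(-6) = 6 -> checks out
step 7: r2 = 7 -> verified
step 8: r2 = 5 -> same as recorded
step 9: r3 = -1 - 5 = -6 -> no discrepancy
step 10: r1 = -(6) = -6 -> in agreement
step 11: r2 = 5 - -6 = 11 -> the transcript has a different value
That makes step 11 the first incorrect line — r2 = 11 is what it should show.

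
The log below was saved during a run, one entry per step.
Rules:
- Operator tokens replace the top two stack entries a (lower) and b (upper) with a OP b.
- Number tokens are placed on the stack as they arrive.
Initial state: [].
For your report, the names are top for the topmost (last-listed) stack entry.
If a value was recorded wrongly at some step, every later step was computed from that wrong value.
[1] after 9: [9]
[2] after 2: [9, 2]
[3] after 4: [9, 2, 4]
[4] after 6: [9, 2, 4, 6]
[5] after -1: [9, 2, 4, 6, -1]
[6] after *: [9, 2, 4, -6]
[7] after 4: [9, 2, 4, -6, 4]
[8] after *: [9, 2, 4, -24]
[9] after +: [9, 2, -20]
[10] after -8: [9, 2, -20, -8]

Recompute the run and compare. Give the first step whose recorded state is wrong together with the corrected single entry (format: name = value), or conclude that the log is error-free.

no error

1. push 9: top = 9 (checks out)
2. push 2: top = 2 (in agreement)
3. push 4: top = 4 (same as recorded)
4. push 6: top = 6 (matches)
5. push -1: top = -1 (same as recorded)
6. 6 * -1 = -6 (verified)
7. push 4: top = 4 (consistent with the log)
8. -6 * 4 = -24 (same as recorded)
9. 4 + -24 = -20 (checks out)
10. push -8: top = -8 (consistent with the log)
All entries verified; no error found.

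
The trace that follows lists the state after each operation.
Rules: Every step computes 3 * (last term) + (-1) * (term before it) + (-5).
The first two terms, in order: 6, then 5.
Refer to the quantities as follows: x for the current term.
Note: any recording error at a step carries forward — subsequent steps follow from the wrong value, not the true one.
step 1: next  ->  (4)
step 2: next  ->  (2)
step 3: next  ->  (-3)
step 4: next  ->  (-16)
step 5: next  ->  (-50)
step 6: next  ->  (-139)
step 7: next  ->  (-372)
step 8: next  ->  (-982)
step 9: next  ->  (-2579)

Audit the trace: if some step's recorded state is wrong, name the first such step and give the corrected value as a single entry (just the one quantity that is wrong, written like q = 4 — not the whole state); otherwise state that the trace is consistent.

no error

1. x = 3*(5) + (-1)*(6) + (-5) = 4 (exactly as logged)
2. x = 3*(4) + (-1)*(5) + (-5) = 2 (exactly as logged)
3. x = 3*(2) + (-1)*(4) + (-5) = -3 (confirmed correct)
4. x = 3*(-3) + (-1)*(2) + (-5) = -16 (no discrepancy)
5. x = 3*(-16) + (-1)*(-3) + (-5) = -50 (agrees with the trace)
6. x = 3*(-50) + (-1)*(-16) + (-5) = -139 (exactly as logged)
7. x = 3*(-139) + (-1)*(-50) + (-5) = -372 (agrees with the trace)
8. x = 3*(-372) + (-1)*(-139) + (-5) = -982 (in agreement)
9. x = 3*(-982) + (-1)*(-372) + (-5) = -2579 (confirmed correct)
All steps check out; nothing to correct.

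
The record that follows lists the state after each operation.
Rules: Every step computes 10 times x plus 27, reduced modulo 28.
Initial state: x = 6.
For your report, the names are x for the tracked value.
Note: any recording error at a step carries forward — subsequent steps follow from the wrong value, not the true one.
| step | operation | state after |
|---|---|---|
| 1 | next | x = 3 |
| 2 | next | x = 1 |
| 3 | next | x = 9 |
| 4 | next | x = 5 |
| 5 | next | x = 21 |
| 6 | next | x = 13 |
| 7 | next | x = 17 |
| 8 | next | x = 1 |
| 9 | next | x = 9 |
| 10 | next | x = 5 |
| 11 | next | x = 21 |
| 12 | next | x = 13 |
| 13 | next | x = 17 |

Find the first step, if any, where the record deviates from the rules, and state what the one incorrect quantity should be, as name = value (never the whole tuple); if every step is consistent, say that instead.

Recomputing the run from the initial state:
step 1: x = 3
step 2: x = 1
step 3: x = 9
step 4: x = 5
step 5: x = 21
step 6: x = 13
step 7: x = 17
step 8: x = 1
step 9: x = 9
step 10: x = 5
step 11: x = 21
step 12: x = 13
step 13: x = 17
This matches the record at every step.

no error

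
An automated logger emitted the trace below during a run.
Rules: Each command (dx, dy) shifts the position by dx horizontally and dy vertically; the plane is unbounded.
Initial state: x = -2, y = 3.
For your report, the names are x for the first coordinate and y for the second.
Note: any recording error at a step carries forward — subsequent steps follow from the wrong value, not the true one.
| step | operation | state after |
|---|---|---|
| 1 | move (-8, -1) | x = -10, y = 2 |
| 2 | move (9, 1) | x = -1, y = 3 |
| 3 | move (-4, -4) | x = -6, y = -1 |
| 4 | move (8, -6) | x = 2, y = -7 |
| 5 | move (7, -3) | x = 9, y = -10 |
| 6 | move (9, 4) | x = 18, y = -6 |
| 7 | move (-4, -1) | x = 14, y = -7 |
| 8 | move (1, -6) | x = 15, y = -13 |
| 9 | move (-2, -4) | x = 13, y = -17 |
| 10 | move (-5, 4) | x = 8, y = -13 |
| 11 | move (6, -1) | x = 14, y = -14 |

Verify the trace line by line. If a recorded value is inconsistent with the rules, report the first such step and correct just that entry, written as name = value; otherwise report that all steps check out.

step 1: x = -2 + (-8) = -10, y = 3 + (-1) = 2 -> exactly as logged
step 2: x = -10 + (9) = -1, y = 2 + (1) = 3 -> checks out
step 3: x = -1 + (-4) = -5, y = 3 + (-4) = -1 -> the entry is off here
The earliest wrong entry is at step 3: it should read x = -5.

step 3, x = -5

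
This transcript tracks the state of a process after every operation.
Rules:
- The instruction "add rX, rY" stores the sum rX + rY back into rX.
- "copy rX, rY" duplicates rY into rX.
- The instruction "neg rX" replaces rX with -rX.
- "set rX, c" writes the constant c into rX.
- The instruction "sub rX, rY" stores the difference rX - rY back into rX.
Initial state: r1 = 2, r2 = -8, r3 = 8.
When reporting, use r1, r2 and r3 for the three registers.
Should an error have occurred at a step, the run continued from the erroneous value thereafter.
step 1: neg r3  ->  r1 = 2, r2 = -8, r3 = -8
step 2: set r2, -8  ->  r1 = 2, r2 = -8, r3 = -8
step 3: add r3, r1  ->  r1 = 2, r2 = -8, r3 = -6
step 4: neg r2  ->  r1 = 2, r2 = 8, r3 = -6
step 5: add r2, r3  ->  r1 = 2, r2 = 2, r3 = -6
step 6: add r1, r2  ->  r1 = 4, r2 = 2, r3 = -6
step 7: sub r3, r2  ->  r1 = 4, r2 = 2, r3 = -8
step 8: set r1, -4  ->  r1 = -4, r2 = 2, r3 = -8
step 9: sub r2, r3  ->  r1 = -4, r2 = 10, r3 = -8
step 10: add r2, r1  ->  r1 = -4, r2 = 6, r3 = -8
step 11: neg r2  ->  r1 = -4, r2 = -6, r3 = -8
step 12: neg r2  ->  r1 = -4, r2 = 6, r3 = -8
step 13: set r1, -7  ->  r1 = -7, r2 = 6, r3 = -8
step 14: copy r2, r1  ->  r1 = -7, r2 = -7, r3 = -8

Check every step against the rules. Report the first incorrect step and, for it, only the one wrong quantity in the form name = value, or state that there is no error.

no error

Step 1: r3 = -(8) = -8 — agrees with the transcript.
Step 2: r2 = -8 — verified.
Step 3: r3 = -8 + 2 = -6 — agrees with the transcript.
Step 4: r2 = -(-8) = 8 — consistent with the transcript.
Step 5: r2 = 8 + -6 = 2 — checks out.
Step 6: r1 = 2 + 2 = 4 — agrees with the transcript.
Step 7: r3 = -6 - 2 = -8 — matches.
Step 8: r1 = -4 — verified.
Step 9: r2 = 2 - -8 = 10 — verified.
Step 10: r2 = 10 + -4 = 6 — no discrepancy.
Step 11: r2 = -(6) = -6 — verified.
Step 12: r2 = -(-6) = 6 — agrees with the transcript.
Step 13: r1 = -7 — exactly as logged.
Step 14: r2 = -7 — no discrepancy.
No step deviates from the rules.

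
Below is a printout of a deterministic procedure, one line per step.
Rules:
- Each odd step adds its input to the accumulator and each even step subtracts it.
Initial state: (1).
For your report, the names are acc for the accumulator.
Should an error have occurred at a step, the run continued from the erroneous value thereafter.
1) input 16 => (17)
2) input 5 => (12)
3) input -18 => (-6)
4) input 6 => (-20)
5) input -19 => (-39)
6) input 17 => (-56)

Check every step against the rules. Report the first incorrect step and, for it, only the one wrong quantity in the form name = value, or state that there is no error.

step 1: acc = 1 + 16 = 17 -> matches
step 2: acc = 17 - 5 = 12 -> verified
step 3: acc = 12 + -18 = -6 -> consistent with the printout
step 4: acc = -6 - 6 = -12 -> this is not what the printout shows
So the first discrepancy is step 4, where the right value is acc = -12.

step 4, acc = -12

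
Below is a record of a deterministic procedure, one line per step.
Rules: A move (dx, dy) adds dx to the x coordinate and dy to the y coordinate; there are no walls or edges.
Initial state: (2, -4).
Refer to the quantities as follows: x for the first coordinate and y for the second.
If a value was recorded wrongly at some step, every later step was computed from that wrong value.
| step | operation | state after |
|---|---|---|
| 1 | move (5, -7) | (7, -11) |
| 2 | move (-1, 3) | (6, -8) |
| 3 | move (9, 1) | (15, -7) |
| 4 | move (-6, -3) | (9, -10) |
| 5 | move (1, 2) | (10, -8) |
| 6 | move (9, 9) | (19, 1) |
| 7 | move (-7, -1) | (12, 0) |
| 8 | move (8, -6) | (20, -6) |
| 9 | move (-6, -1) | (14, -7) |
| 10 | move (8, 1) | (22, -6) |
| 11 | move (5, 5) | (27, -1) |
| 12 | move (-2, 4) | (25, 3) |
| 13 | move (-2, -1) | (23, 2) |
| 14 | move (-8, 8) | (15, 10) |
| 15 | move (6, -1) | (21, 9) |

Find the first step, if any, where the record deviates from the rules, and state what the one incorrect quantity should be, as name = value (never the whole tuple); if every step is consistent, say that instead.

no error

1. x = 2 + (5) = 7, y = -4 + (-7) = -11 (matches)
2. x = 7 + (-1) = 6, y = -11 + (3) = -8 (checks out)
3. x = 6 + (9) = 15, y = -8 + (1) = -7 (in agreement)
4. x = 15 + (-6) = 9, y = -7 + (-3) = -10 (verified)
5. x = 9 + (1) = 10, y = -10 + (2) = -8 (same as recorded)
6. x = 10 + (9) = 19, y = -8 + (9) = 1 (verified)
7. x = 19 + (-7) = 12, y = 1 + (-1) = 0 (in agreement)
8. x = 12 + (8) = 20, y = 0 + (-6) = -6 (verified)
9. x = 20 + (-6) = 14, y = -6 + (-1) = -7 (confirmed correct)
10. x = 14 + (8) = 22, y = -7 + (1) = -6 (exactly as logged)
11. x = 22 + (5) = 27, y = -6 + (5) = -1 (matches)
12. x = 27 + (-2) = 25, y = -1 + (4) = 3 (confirmed correct)
13. x = 25 + (-2) = 23, y = 3 + (-1) = 2 (consistent with the record)
14. x = 23 + (-8) = 15, y = 2 + (8) = 10 (checks out)
15. x = 15 + (6) = 21, y = 10 + (-1) = 9 (checks out)
No step deviates from the rules.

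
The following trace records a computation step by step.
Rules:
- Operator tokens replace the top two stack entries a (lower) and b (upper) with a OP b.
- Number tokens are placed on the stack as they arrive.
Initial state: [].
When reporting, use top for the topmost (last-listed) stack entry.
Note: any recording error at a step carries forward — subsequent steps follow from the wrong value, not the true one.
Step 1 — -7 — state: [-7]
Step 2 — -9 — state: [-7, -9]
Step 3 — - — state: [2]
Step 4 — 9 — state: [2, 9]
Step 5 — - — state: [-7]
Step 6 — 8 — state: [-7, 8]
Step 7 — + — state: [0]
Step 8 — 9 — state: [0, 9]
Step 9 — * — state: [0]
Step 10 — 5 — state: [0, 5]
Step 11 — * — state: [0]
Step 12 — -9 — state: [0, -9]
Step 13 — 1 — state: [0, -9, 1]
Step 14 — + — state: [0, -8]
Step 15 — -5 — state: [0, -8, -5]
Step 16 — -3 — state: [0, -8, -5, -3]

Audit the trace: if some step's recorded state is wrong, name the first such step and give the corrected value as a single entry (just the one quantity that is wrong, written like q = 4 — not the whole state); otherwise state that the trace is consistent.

step 7, top = 1

step 1: push -7: top = -7 -> no discrepancy
step 2: push -9: top = -9 -> checks out
step 3: -7 - -9 = 2 -> no discrepancy
step 4: push 9: top = 9 -> matches
step 5: 2 - 9 = -7 -> checks out
step 6: push 8: top = 8 -> checks out
step 7: -7 + 8 = 1 -> the trace disagrees here
The earliest wrong entry is at step 7: it should read top = 1.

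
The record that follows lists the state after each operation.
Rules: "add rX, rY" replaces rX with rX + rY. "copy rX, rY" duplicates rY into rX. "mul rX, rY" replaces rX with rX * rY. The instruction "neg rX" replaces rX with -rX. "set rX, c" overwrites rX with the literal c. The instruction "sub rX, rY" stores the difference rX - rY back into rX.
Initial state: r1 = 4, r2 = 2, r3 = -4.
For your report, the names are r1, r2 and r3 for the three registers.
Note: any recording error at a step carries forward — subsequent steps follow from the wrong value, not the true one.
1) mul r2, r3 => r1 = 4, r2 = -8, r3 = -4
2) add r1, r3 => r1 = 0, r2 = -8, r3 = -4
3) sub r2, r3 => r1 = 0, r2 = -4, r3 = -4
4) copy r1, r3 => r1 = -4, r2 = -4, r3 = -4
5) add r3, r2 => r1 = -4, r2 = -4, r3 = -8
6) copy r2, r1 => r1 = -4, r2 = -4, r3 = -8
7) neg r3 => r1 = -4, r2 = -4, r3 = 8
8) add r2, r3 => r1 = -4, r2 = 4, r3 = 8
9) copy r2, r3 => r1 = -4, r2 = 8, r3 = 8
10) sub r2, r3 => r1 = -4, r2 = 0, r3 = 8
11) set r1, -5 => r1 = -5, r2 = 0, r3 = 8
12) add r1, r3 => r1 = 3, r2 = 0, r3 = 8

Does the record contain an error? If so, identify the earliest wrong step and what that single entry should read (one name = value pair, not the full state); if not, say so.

no error

Recomputing the run from the initial state:
step 1: r1 = 4, r2 = -8, r3 = -4
step 2: r1 = 0, r2 = -8, r3 = -4
step 3: r1 = 0, r2 = -4, r3 = -4
step 4: r1 = -4, r2 = -4, r3 = -4
step 5: r1 = -4, r2 = -4, r3 = -8
step 6: r1 = -4, r2 = -4, r3 = -8
step 7: r1 = -4, r2 = -4, r3 = 8
step 8: r1 = -4, r2 = 4, r3 = 8
step 9: r1 = -4, r2 = 8, r3 = 8
step 10: r1 = -4, r2 = 0, r3 = 8
step 11: r1 = -5, r2 = 0, r3 = 8
step 12: r1 = 3, r2 = 0, r3 = 8
This matches the record at every step.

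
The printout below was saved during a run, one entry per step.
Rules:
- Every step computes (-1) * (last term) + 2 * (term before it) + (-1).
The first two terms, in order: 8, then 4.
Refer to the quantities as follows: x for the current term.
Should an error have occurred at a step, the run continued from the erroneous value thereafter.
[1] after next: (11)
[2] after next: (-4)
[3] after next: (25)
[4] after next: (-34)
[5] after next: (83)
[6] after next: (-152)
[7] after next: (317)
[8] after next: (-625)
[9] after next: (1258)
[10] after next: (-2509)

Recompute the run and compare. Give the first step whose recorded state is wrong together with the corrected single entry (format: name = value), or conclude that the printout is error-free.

1. x = -1*(4) + (2)*(8) + (-1) = 11 (exactly as logged)
2. x = -1*(11) + (2)*(4) + (-1) = -4 (same as recorded)
3. x = -1*(-4) + (2)*(11) + (-1) = 25 (agrees with the printout)
4. x = -1*(25) + (2)*(-4) + (-1) = -34 (checks out)
5. x = -1*(-34) + (2)*(25) + (-1) = 83 (verified)
6. x = -1*(83) + (2)*(-34) + (-1) = -152 (checks out)
7. x = -1*(-152) + (2)*(83) + (-1) = 317 (checks out)
8. x = -1*(317) + (2)*(-152) + (-1) = -622 (the printout has a different value)
So the first discrepancy is step 8, where the right value is x = -622.

step 8, x = -622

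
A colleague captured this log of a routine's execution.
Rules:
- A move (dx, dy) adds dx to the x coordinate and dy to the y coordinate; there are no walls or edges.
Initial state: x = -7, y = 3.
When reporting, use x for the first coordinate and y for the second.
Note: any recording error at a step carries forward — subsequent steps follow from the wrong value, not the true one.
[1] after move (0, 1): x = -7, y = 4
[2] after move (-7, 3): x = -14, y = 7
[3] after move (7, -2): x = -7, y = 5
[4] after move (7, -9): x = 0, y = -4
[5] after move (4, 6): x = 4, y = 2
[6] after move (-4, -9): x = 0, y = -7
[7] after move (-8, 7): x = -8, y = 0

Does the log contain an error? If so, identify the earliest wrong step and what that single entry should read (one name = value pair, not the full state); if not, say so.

no error

Step 1: x = -7 + (0) = -7, y = 3 + (1) = 4 — exactly as logged.
Step 2: x = -7 + (-7) = -14, y = 4 + (3) = 7 — in agreement.
Step 3: x = -14 + (7) = -7, y = 7 + (-2) = 5 — verified.
Step 4: x = -7 + (7) = 0, y = 5 + (-9) = -4 — checks out.
Step 5: x = 0 + (4) = 4, y = -4 + (6) = 2 — exactly as logged.
Step 6: x = 4 + (-4) = 0, y = 2 + (-9) = -7 — checks out.
Step 7: x = 0 + (-8) = -8, y = -7 + (7) = 0 — same as recorded.
Every step is consistent.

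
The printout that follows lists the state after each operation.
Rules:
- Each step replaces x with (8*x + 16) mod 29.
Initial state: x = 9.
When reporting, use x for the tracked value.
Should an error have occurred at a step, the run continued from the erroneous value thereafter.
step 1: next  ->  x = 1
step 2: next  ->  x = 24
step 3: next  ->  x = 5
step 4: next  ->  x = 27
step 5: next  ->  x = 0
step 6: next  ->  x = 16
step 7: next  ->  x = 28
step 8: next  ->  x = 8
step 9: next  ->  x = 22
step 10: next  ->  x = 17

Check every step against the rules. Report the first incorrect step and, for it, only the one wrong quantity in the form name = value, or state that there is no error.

Recomputing the run from the initial state:
step 1: x = 1
step 2: x = 24
step 3: x = 5
step 4: x = 27
step 5: x = 0
step 6: x = 16
step 7: x = 28
step 8: x = 8
step 9: x = 22
step 10: x = 18
The first disagreement with the printout is at step 10, where the value should be x = 18.

step 10, x = 18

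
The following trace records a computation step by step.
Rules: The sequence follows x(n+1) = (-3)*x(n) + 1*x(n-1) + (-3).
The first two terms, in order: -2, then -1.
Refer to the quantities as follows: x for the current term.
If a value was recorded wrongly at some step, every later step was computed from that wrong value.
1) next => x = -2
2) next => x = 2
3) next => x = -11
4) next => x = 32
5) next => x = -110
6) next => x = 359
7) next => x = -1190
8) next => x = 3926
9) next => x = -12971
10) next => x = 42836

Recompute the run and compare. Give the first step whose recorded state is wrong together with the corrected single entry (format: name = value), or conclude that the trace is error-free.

no error

Step 1: x = -3*(-1) + (1)*(-2) + (-3) = -2 — in agreement.
Step 2: x = -3*(-2) + (1)*(-1) + (-3) = 2 — exactly as logged.
Step 3: x = -3*(2) + (1)*(-2) + (-3) = -11 — confirmed correct.
Step 4: x = -3*(-11) + (1)*(2) + (-3) = 32 — verified.
Step 5: x = -3*(32) + (1)*(-11) + (-3) = -110 — checks out.
Step 6: x = -3*(-110) + (1)*(32) + (-3) = 359 — in agreement.
Step 7: x = -3*(359) + (1)*(-110) + (-3) = -1190 — confirmed correct.
Step 8: x = -3*(-1190) + (1)*(359) + (-3) = 3926 — no discrepancy.
Step 9: x = -3*(3926) + (1)*(-1190) + (-3) = -12971 — in agreement.
Step 10: x = -3*(-12971) + (1)*(3926) + (-3) = 42836 — confirmed correct.
The whole run recomputes cleanly — no discrepancies.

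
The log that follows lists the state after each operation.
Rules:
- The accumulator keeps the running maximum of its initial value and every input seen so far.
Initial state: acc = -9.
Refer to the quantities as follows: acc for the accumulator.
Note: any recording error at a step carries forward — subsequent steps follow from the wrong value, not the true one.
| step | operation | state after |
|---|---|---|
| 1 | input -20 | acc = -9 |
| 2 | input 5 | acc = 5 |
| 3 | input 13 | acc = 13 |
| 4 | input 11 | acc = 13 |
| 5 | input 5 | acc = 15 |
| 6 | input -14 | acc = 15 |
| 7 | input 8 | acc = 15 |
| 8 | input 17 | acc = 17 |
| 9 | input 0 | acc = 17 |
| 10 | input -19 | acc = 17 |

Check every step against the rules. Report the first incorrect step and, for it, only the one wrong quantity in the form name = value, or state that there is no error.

1. acc = max(-9, -20) = -9 (verified)
2. acc = max(-9, 5) = 5 (consistent with the log)
3. acc = max(5, 13) = 13 (in agreement)
4. acc = max(13, 11) = 13 (consistent with the log)
5. acc = max(13, 5) = 13 (the entry is off here)
That makes step 5 the first incorrect line — acc = 13 is what it should show.

step 5, acc = 13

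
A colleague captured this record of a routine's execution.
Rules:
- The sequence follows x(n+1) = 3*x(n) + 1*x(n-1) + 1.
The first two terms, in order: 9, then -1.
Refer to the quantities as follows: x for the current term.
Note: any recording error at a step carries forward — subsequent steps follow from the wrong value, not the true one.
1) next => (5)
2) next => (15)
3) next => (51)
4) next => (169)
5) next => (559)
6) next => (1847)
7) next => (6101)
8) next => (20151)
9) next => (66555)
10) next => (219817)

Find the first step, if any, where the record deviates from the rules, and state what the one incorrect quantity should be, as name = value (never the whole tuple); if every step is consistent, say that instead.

Recomputing the run from the initial state:
step 1: x = 7
step 2: x = 21
step 3: x = 71
step 4: x = 235
step 5: x = 777
step 6: x = 2567
step 7: x = 8479
step 8: x = 28005
step 9: x = 92495
step 10: x = 305491
The first disagreement with the record is at step 1, where the value should be x = 7.

step 1, x = 7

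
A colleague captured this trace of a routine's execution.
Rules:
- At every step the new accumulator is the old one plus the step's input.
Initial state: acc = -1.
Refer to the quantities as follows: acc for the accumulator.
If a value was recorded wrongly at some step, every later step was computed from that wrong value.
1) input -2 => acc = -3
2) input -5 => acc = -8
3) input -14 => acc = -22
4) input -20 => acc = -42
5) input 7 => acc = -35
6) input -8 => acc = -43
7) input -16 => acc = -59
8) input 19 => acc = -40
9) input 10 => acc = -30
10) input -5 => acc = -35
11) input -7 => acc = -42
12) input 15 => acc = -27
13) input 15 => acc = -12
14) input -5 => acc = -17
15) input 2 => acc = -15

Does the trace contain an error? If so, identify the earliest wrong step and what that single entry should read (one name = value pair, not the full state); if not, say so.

Recomputing the run from the initial state:
step 1: acc = -3
step 2: acc = -8
step 3: acc = -22
step 4: acc = -42
step 5: acc = -35
step 6: acc = -43
step 7: acc = -59
step 8: acc = -40
step 9: acc = -30
step 10: acc = -35
step 11: acc = -42
step 12: acc = -27
step 13: acc = -12
step 14: acc = -17
step 15: acc = -15
This matches the trace at every step.

no error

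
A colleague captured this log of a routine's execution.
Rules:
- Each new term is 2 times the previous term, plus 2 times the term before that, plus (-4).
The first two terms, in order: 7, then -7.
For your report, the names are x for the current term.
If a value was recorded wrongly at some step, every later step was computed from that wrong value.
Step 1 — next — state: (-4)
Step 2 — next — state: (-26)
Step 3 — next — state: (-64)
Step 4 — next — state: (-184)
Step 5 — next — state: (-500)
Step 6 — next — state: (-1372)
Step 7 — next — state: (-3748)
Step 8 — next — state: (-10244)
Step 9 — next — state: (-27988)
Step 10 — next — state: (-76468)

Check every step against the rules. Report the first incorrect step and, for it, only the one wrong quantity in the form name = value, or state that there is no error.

no error

Recomputing the run from the initial state:
step 1: x = -4
step 2: x = -26
step 3: x = -64
step 4: x = -184
step 5: x = -500
step 6: x = -1372
step 7: x = -3748
step 8: x = -10244
step 9: x = -27988
step 10: x = -76468
This matches the log at every step.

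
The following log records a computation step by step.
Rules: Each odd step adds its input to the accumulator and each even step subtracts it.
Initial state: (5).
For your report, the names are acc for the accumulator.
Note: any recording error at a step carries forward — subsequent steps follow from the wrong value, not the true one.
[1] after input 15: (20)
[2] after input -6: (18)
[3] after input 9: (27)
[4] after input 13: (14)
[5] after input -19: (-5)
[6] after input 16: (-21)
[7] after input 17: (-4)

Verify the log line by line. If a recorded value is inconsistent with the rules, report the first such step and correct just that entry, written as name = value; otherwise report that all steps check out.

step 2, acc = 26

1. acc = 5 + 15 = 20 (consistent with the log)
2. acc = 20 - -6 = 26 (this is not what the log shows)
Conclusion: step 2 carries the first error; the entry should be acc = 26.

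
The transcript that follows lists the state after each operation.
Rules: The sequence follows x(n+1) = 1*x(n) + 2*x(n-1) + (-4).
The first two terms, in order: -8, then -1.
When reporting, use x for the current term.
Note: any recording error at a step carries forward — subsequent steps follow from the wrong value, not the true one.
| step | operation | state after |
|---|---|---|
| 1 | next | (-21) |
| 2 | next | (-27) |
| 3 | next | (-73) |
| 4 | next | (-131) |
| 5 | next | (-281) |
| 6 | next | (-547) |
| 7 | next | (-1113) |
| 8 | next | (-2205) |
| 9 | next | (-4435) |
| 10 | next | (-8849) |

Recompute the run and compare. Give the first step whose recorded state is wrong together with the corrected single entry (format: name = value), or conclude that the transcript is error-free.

step 8, x = -2211

Step 1: x = 1*(-1) + (2)*(-8) + (-4) = -21 — exactly as logged.
Step 2: x = 1*(-21) + (2)*(-1) + (-4) = -27 — consistent with the transcript.
Step 3: x = 1*(-27) + (2)*(-21) + (-4) = -73 — exactly as logged.
Step 4: x = 1*(-73) + (2)*(-27) + (-4) = -131 — consistent with the transcript.
Step 5: x = 1*(-131) + (2)*(-73) + (-4) = -281 — confirmed correct.
Step 6: x = 1*(-281) + (2)*(-131) + (-4) = -547 — same as recorded.
Step 7: x = 1*(-547) + (2)*(-281) + (-4) = -1113 — verified.
Step 8: x = 1*(-1113) + (2)*(-547) + (-4) = -2211 — first mismatch against the transcript.
First deviation found at step 8; the corrected entry is x = -2211.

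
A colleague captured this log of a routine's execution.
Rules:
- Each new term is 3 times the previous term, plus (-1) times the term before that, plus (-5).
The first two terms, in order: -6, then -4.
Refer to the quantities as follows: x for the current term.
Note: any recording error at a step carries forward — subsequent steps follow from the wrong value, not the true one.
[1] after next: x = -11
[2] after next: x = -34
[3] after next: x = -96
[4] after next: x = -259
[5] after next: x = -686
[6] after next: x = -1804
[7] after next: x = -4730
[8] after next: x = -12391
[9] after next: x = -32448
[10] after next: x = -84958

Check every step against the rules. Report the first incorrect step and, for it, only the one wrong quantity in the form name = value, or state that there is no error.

step 7, x = -4731

Step 1: x = 3*(-4) + (-1)*(-6) + (-5) = -11 — agrees with the log.
Step 2: x = 3*(-11) + (-1)*(-4) + (-5) = -34 — confirmed correct.
Step 3: x = 3*(-34) + (-1)*(-11) + (-5) = -96 — confirmed correct.
Step 4: x = 3*(-96) + (-1)*(-34) + (-5) = -259 — checks out.
Step 5: x = 3*(-259) + (-1)*(-96) + (-5) = -686 — no discrepancy.
Step 6: x = 3*(-686) + (-1)*(-259) + (-5) = -1804 — in agreement.
Step 7: x = 3*(-1804) + (-1)*(-686) + (-5) = -4731 — a discrepancy with the log.
The earliest wrong entry is at step 7: it should read x = -4731.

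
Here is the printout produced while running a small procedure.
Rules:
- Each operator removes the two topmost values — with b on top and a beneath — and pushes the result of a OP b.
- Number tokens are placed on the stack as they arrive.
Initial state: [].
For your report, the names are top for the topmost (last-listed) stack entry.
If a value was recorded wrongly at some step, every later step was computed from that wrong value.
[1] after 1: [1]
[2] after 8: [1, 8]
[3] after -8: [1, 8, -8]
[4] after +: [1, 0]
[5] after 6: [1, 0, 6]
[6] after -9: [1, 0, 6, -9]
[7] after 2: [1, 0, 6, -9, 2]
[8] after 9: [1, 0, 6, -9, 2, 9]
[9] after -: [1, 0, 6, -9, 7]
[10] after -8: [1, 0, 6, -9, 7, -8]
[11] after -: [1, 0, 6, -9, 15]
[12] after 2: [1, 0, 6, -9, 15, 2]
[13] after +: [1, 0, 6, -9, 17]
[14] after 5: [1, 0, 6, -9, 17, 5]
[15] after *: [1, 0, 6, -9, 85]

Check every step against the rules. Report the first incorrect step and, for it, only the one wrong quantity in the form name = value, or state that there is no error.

step 9, top = -7

step 1: push 1: top = 1 -> verified
step 2: push 8: top = 8 -> no discrepancy
step 3: push -8: top = -8 -> exactly as logged
step 4: 8 + -8 = 0 -> exactly as logged
step 5: push 6: top = 6 -> matches
step 6: push -9: top = -9 -> agrees with the printout
step 7: push 2: top = 2 -> consistent with the printout
step 8: push 9: top = 9 -> consistent with the printout
step 9: 2 - 9 = -7 -> a discrepancy with the printout
First incorrect step: 9; the correct value is top = -7.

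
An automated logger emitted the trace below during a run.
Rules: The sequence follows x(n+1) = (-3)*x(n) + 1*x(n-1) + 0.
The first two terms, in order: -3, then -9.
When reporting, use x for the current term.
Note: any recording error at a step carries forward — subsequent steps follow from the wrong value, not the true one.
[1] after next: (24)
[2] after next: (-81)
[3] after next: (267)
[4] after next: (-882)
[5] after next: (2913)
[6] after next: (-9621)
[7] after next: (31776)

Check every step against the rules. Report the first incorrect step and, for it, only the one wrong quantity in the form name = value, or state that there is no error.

Recomputing the run from the initial state:
step 1: x = 24
step 2: x = -81
step 3: x = 267
step 4: x = -882
step 5: x = 2913
step 6: x = -9621
step 7: x = 31776
This matches the trace at every step.

no error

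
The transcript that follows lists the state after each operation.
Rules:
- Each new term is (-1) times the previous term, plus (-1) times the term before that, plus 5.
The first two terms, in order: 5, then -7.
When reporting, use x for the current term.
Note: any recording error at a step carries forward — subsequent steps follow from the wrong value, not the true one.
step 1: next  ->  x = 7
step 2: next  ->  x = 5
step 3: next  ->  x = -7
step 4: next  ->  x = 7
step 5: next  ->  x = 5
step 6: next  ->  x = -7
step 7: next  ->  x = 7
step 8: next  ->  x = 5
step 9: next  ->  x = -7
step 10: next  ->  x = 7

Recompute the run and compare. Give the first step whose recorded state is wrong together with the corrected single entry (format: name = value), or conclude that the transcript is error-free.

1. x = -1*(-7) + (-1)*(5) + (5) = 7 (consistent with the transcript)
2. x = -1*(7) + (-1)*(-7) + (5) = 5 (agrees with the transcript)
3. x = -1*(5) + (-1)*(7) + (5) = -7 (agrees with the transcript)
4. x = -1*(-7) + (-1)*(5) + (5) = 7 (agrees with the transcript)
5. x = -1*(7) + (-1)*(-7) + (5) = 5 (matches)
6. x = -1*(5) + (-1)*(7) + (5) = -7 (no discrepancy)
7. x = -1*(-7) + (-1)*(5) + (5) = 7 (confirmed correct)
8. x = -1*(7) + (-1)*(-7) + (5) = 5 (same as recorded)
9. x = -1*(5) + (-1)*(7) + (5) = -7 (same as recorded)
10. x = -1*(-7) + (-1)*(5) + (5) = 7 (agrees with the transcript)
All steps check out; nothing to correct.

no error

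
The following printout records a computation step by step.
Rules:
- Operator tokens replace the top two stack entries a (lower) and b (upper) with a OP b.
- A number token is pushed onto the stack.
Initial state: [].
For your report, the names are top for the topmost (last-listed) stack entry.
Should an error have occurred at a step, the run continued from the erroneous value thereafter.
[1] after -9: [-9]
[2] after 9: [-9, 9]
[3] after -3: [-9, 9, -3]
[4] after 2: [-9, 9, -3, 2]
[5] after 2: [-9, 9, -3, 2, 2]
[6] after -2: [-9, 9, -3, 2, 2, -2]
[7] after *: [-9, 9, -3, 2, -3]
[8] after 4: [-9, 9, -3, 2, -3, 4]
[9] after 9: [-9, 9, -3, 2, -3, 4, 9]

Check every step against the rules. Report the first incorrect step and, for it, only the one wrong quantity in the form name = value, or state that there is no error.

step 7, top = -4

Recomputing the run from the initial state:
step 1: [-9]
step 2: [-9, 9]
step 3: [-9, 9, -3]
step 4: [-9, 9, -3, 2]
step 5: [-9, 9, -3, 2, 2]
step 6: [-9, 9, -3, 2, 2, -2]
step 7: [-9, 9, -3, 2, -4]
step 8: [-9, 9, -3, 2, -4, 4]
step 9: [-9, 9, -3, 2, -4, 4, 9]
The first disagreement with the printout is at step 7, where the value should be top = -4.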